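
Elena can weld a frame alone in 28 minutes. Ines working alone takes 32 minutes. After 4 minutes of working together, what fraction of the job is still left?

Combined rate: 1/28 + 1/32 = (8 + 7)/224 = 15/224 per minute.
In 4 minutes they complete 4·15/224 = 15/56 of the job.
So 41/56 remains.

41/56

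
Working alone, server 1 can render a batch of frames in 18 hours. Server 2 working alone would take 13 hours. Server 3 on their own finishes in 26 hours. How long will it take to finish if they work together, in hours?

Combined rate: 1/18 + 1/13 + 1/26 = (13 + 18 + 9)/234 = 40/234 = 20/117 per hour.
Time = 1 ÷ (20/117) = 117/20 hours.

117/20 hours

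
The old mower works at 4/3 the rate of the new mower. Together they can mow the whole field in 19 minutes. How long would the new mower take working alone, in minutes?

133/3 minutes

Let the new mower's rate be r; then the old mower's rate is (4/3)r, so together (4/3 + 1)r = (7/3)r = 1/19.
Thus r = 3/133 per minute.
The new mower alone: 133/3 minutes; the old mower alone: 133/4 minutes.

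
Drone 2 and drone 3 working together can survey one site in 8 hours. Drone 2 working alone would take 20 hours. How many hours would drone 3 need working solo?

Combined rate is 1/8 per hour.
Known contribution: 1/20 per hour.
So drone 3's rate is 1/8 − 1/20 = 3/40, meaning 40/3 hours alone.

40/3 hours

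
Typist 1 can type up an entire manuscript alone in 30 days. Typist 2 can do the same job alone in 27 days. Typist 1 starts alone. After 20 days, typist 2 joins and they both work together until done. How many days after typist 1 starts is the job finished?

470/19 days

In the first 20 days typist 1 alone does 20/30 = 2/3 of the job, leaving 1/3.
Once everyone is working, combined rate: 1/30 + 1/27 = (9 + 10)/270 = 19/270 per day.
Remaining 1/3 at 19/270 per day takes 90/19 days.
Total from the start = 20 + 90/19 = 470/19 days.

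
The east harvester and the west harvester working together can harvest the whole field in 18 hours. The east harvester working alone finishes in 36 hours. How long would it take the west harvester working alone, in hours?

36 hours

Combined rate is 1/18 per hour.
Known contribution: 1/36 per hour.
So the west harvester's rate is 1/18 − 1/36 = 1/36, meaning 36 hours alone.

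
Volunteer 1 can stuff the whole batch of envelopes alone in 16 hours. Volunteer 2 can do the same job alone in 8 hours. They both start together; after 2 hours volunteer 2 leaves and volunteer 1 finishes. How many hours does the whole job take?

12 hours

In the first 2 hours the combined rate is 3/16, so 3/8 of the job is done, leaving 5/8.
After volunteer 2 leaves the rate is 1/16 per hour; the remaining 5/8 takes 10 hours.
Total = 2 + 10 = 12 hours.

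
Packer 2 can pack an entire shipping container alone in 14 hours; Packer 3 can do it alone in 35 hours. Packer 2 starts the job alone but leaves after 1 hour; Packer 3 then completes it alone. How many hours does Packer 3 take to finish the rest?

65/2 hours

In 1 hour Packer 2 does 1/14 of the job, leaving 13/14.
Packer 3 works at 1/35 per hour, so finishing takes 13/14 ÷ 1/35 = 65/2 hours.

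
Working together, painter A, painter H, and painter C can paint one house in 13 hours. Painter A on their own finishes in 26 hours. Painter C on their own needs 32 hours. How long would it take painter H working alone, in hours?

416/3 hours

Combined rate is 1/13 per hour.
Known contribution: 1/26 + 1/32 = (16 + 13)/416 = 29/416 per hour.
So painter H's rate is 1/13 − 29/416 = 3/416, meaning 416/3 hours alone.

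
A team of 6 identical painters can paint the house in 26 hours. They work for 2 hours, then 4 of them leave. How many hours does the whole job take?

74 hours

One painter does 1/156 of the job per hour.
After 2 hours with 6 painters, 1/13 is done (12/13 left).
With 2 painters the rate is 2/156 = 1/78, so the rest takes 12/13 ÷ 1/78 = 72 hours.
Total = 2 + 72 = 74 hours.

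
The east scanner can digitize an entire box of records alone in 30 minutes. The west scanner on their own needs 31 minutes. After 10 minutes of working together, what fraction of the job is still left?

32/93

Combined rate: 1/30 + 1/31 = (31 + 30)/930 = 61/930 per minute.
In 10 minutes they complete 10·61/930 = 61/93 of the job.
So 32/93 remains.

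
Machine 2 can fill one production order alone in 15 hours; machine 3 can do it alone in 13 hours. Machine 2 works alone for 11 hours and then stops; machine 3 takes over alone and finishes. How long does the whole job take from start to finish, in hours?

217/15 hours

In 11 hours machine 2 does 11/15 of the job, leaving 4/15.
Machine 3 works at 1/13 per hour, so finishing takes 4/15 ÷ 1/13 = 52/15 hours.
Total time = 11 + 52/15 = 217/15 hours.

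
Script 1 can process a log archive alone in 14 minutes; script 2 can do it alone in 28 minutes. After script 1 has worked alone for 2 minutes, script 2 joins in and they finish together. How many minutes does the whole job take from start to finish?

In 2 minutes script 1 does 2/14 = 1/7 of the job, leaving 6/7.
Script 1 and script 2 together work at 3/28 per minute, so finishing takes 6/7 ÷ 3/28 = 8 minutes.
Total time = 2 + 8 = 10 minutes.

10 minutes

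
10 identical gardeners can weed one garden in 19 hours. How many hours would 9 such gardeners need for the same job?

Total work is 10·19 = 190 gardener-hours.
With 9 gardeners: 190/9 hours.

190/9 hours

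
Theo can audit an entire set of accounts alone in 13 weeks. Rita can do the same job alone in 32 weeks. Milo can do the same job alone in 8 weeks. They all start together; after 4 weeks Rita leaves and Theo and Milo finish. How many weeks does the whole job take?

13/3 weeks

In the first 4 weeks the combined rate is 97/416, so 97/104 of the job is done, leaving 7/104.
After Rita leaves the rate is 21/104 per week; the remaining 7/104 takes 1/3 weeks.
Total = 4 + 1/3 = 13/3 weeks.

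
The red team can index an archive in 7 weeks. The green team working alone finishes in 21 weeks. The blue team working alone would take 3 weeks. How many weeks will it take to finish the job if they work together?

Combined rate: 1/7 + 1/21 + 1/3 = (3 + 1 + 7)/21 = 11/21 per week.
Time = 1 ÷ (11/21) = 21/11 weeks.

21/11 weeks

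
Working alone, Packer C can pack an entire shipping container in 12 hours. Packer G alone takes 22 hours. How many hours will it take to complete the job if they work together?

Combined rate: 1/12 + 1/22 = (11 + 6)/132 = 17/132 per hour.
Time = 1 ÷ (17/132) = 132/17 hours.

132/17 hours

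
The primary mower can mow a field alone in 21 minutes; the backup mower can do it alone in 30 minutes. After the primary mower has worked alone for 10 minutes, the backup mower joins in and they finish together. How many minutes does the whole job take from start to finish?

280/17 minutes

In 10 minutes the primary mower does 10/21 of the job, leaving 11/21.
The primary mower and the backup mower together work at 17/210 per minute, so finishing takes 11/21 ÷ 17/210 = 110/17 minutes.
Total time = 10 + 110/17 = 280/17 minutes.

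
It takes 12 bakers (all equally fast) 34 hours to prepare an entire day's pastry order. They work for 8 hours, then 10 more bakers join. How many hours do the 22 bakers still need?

156/11 hours

One baker does 1/408 of the job per hour.
After 8 hours with 12 bakers, 4/17 is done (13/17 left).
With 22 bakers the rate is 22/408 = 11/204, so the rest takes 13/17 ÷ 11/204 = 156/11 hours.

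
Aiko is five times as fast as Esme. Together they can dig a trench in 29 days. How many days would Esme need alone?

174 days

Let Esme's rate be r; then Aiko's rate is 5r, so together (5 + 1)r = 6r = 1/29.
Thus r = 1/174 per day.
Esme alone: 174 days; Aiko alone: 174/5 days.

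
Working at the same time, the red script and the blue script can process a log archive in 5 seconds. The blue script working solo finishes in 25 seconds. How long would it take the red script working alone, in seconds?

25/4 seconds

Combined rate is 1/5 per second.
Known contribution: 1/25 per second.
So the red script's rate is 1/5 − 1/25 = 4/25, meaning 25/4 seconds alone.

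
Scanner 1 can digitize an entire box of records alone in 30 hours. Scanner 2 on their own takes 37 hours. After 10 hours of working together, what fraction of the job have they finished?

Combined rate: 1/30 + 1/37 = (37 + 30)/1110 = 67/1110 per hour.
In 10 hours they complete 10·67/1110 = 67/111 of the job.

67/111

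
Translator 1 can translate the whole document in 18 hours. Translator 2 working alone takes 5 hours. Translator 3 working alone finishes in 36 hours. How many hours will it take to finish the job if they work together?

Combined rate: 1/18 + 1/5 + 1/36 = (10 + 36 + 5)/180 = 51/180 = 17/60 per hour.
Time = 1 ÷ (17/60) = 60/17 hours.

60/17 hours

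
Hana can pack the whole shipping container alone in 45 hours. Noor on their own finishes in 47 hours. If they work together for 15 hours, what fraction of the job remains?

Combined rate: 1/45 + 1/47 = (47 + 45)/2115 = 92/2115 per hour.
In 15 hours they complete 15·92/2115 = 92/141 of the job.
So 49/141 remains.

49/141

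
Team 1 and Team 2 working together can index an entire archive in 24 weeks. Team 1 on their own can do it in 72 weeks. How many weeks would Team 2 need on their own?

36 weeks

Combined rate is 1/24 per week.
Known contribution: 1/72 per week.
So Team 2's rate is 1/24 − 1/72 = 1/36, meaning 36 weeks alone.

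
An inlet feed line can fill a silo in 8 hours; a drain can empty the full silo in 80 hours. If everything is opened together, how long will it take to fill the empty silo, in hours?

80/9 hours

Net rate = 1/8 − 1/80 = (10 − 1)/80 = 9/80 per hour.
Filling time = 1 ÷ (9/80) = 80/9 hours.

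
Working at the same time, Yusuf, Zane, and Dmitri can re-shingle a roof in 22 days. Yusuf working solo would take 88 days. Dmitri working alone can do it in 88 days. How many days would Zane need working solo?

44 days

Combined rate is 1/22 per day.
Known contribution: 1/88 + 1/88 = (1 + 1)/88 = 2/88 = 1/44 per day.
So Zane's rate is 1/22 − 1/44 = 1/44, meaning 44 days alone.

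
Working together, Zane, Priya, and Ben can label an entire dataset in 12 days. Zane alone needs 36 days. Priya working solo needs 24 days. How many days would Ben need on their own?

Combined rate is 1/12 per day.
Known contribution: 1/36 + 1/24 = (2 + 3)/72 = 5/72 per day.
So Ben's rate is 1/12 − 5/72 = 1/72, meaning 72 days alone.

72 days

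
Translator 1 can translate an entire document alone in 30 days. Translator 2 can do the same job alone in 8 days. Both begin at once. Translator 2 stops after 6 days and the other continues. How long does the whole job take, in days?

In the first 6 days the combined rate is 19/120, so 19/20 of the job is done, leaving 1/20.
After translator 2 leaves the rate is 1/30 per day; the remaining 1/20 takes 3/2 days.
Total = 6 + 3/2 = 15/2 days.

15/2 days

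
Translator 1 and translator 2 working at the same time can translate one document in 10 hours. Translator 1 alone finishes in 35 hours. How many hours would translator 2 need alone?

Combined rate is 1/10 per hour.
Known contribution: 1/35 per hour.
So translator 2's rate is 1/10 − 1/35 = 1/14, meaning 14 hours alone.

14 hours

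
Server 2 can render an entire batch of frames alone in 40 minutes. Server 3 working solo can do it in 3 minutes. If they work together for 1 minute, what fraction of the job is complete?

43/120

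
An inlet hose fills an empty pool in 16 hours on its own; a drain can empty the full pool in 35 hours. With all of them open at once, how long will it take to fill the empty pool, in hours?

560/19 hours

Net rate = 1/16 − 1/35 = (35 − 16)/560 = 19/560 per hour.
Filling time = 1 ÷ (19/560) = 560/19 hours.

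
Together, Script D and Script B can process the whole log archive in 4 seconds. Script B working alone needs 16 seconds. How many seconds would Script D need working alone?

16/3 seconds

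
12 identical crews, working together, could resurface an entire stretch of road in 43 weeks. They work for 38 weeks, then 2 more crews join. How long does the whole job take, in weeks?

296/7 weeks

One crew does 1/516 of the job per week.
After 38 weeks with 12 crews, 38/43 is done (5/43 left).
With 14 crews the rate is 14/516 = 7/258, so the rest takes 5/43 ÷ 7/258 = 30/7 weeks.
Total = 38 + 30/7 = 296/7 weeks.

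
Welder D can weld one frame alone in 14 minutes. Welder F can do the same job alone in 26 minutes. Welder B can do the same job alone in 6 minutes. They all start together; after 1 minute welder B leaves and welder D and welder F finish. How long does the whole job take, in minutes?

91/12 minutes

In the first 1 minute the combined rate is 151/546, so 151/546 of the job is done, leaving 395/546.
After welder B leaves the rate is 10/91 per minute; the remaining 395/546 takes 79/12 minutes.
Total = 1 + 79/12 = 91/12 minutes.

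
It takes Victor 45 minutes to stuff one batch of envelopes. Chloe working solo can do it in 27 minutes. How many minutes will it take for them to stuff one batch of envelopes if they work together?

With two workers the combined time is the product over the sum: 45·27/(45+27) = 1215/72 = 135/8 minutes.

135/8 minutes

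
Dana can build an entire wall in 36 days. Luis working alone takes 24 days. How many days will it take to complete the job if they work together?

72/5 days

Combined rate: 1/36 + 1/24 = (2 + 3)/72 = 5/72 per day.
Time = 1 ÷ (5/72) = 72/5 days.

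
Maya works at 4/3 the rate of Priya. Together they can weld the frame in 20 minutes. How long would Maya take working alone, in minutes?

Let Priya's rate be r; then Maya's rate is (4/3)r, so together (4/3 + 1)r = (7/3)r = 1/20.
Thus r = 3/140 per minute.
Priya alone: 140/3 minutes; Maya alone: 35 minutes.

35 minutes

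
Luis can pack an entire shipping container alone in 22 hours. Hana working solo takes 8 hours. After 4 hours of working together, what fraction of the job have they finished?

Combined rate: 1/22 + 1/8 = (4 + 11)/88 = 15/88 per hour.
In 4 hours they complete 4·15/88 = 15/22 of the job.

15/22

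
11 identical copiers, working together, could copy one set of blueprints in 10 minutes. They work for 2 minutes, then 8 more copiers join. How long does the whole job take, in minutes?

One copier does 1/110 of the job per minute.
After 2 minutes with 11 copiers, 1/5 is done (4/5 left).
With 19 copiers the rate is 19/110, so the rest takes 4/5 ÷ 19/110 = 88/19 minutes.
Total = 2 + 88/19 = 126/19 minutes.

126/19 minutes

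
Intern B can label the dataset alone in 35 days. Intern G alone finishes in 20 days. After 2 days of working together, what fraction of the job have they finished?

11/70

Combined rate: 1/35 + 1/20 = (4 + 7)/140 = 11/140 per day.
In 2 days they complete 2·11/140 = 11/70 of the job.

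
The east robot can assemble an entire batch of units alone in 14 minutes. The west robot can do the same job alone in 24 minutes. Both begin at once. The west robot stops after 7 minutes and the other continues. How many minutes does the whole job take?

119/12 minutes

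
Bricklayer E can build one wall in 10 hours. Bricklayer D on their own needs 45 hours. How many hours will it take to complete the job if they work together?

90/11 hours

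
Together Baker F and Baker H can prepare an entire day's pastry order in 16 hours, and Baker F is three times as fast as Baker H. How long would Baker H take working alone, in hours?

Let Baker H's rate be r; then Baker F's rate is 3r, so together (3 + 1)r = 4r = 1/16.
Thus r = 1/64 per hour.
Baker H alone: 64 hours; Baker F alone: 64/3 hours.

64 hours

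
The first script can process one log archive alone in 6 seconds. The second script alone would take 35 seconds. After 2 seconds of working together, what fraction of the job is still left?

Combined rate: 1/6 + 1/35 = (35 + 6)/210 = 41/210 per second.
In 2 seconds they complete 2·41/210 = 41/105 of the job.
So 64/105 remains.

64/105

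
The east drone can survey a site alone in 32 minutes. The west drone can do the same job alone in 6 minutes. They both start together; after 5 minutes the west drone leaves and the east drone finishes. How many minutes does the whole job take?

In the first 5 minutes the combined rate is 19/96, so 95/96 of the job is done, leaving 1/96.
After the west drone leaves the rate is 1/32 per minute; the remaining 1/96 takes 1/3 minutes.
Total = 5 + 1/3 = 16/3 minutes.

16/3 minutes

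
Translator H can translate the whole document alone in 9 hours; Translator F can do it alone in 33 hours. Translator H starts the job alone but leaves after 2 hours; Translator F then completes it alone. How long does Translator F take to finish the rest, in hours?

77/3 hours

In 2 hours Translator H does 2/9 of the job, leaving 7/9.
Translator F works at 1/33 per hour, so finishing takes 7/9 ÷ 1/33 = 77/3 hours.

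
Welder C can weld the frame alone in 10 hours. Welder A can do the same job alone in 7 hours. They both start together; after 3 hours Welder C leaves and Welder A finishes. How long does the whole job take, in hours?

49/10 hours

In the first 3 hours the combined rate is 17/70, so 51/70 of the job is done, leaving 19/70.
After Welder C leaves the rate is 1/7 per hour; the remaining 19/70 takes 19/10 hours.
Total = 3 + 19/10 = 49/10 hours.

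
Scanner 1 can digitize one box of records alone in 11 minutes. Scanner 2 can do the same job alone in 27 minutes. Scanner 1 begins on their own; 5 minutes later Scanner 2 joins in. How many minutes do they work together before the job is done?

81/19 minutes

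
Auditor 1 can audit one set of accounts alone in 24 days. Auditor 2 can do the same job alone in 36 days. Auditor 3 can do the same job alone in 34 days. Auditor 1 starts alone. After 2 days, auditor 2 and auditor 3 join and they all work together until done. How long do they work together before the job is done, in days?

In the first 2 days auditor 1 alone does 2/24 = 1/12 of the job, leaving 11/12.
Once everyone is working, combined rate: 1/24 + 1/36 + 1/34 = (51 + 34 + 36)/1224 = 121/1224 per day.
Remaining 11/12 at 121/1224 per day takes 102/11 days.

102/11 days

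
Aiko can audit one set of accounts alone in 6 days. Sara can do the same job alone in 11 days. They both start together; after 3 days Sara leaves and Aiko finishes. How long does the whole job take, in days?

In the first 3 days the combined rate is 17/66, so 17/22 of the job is done, leaving 5/22.
After Sara leaves the rate is 1/6 per day; the remaining 5/22 takes 15/11 days.
Total = 3 + 15/11 = 48/11 days.

48/11 days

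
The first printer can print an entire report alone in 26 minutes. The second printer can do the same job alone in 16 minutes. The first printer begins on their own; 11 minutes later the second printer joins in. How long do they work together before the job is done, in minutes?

40/7 minutes

In the first 11 minutes the first printer alone does 11/26 of the job, leaving 15/26.
Once everyone is working, combined rate: 1/26 + 1/16 = (8 + 13)/208 = 21/208 per minute.
Remaining 15/26 at 21/208 per minute takes 40/7 minutes.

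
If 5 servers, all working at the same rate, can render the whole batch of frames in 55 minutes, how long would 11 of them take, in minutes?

Total work is 5·55 = 275 server-minutes.
With 11 servers: 275/11 = 25 minutes.

25 minutes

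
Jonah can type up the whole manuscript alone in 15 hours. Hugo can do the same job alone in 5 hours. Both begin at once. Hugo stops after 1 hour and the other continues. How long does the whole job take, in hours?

12 hours

In the first 1 hour the combined rate is 4/15, so 4/15 of the job is done, leaving 11/15.
After Hugo leaves the rate is 1/15 per hour; the remaining 11/15 takes 11 hours.
Total = 1 + 11 = 12 hours.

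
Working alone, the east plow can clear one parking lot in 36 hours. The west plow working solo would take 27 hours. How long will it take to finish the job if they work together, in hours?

Combined rate: 1/36 + 1/27 = (3 + 4)/108 = 7/108 per hour.
Time = 1 ÷ (7/108) = 108/7 hours.

108/7 hours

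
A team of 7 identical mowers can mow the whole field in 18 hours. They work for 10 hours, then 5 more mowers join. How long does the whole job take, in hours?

44/3 hours

One mower does 1/126 of the job per hour.
After 10 hours with 7 mowers, 5/9 is done (4/9 left).
With 12 mowers the rate is 12/126 = 2/21, so the rest takes 4/9 ÷ 2/21 = 14/3 hours.
Total = 10 + 14/3 = 44/3 hours.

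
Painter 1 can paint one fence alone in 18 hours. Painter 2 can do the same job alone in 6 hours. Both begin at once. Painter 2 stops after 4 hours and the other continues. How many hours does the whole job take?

6 hours

In the first 4 hours the combined rate is 2/9, so 8/9 of the job is done, leaving 1/9.
After painter 2 leaves the rate is 1/18 per hour; the remaining 1/9 takes 2 hours.
Total = 4 + 2 = 6 hours.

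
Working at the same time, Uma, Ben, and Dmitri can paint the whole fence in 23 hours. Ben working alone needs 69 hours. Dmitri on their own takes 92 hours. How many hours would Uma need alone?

276/5 hours

Combined rate is 1/23 per hour.
Known contribution: 1/69 + 1/92 = (4 + 3)/276 = 7/276 per hour.
So Uma's rate is 1/23 − 7/276 = 5/276, meaning 276/5 hours alone.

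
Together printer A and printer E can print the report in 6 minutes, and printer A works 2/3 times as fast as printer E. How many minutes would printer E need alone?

10 minutes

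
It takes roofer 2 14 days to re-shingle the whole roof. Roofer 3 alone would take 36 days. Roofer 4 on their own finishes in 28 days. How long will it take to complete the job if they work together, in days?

Combined rate: 1/14 + 1/36 + 1/28 = (18 + 7 + 9)/252 = 34/252 = 17/126 per day.
Time = 1 ÷ (17/126) = 126/17 days.

126/17 days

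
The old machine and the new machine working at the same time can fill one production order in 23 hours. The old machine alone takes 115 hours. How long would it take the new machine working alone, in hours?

115/4 hours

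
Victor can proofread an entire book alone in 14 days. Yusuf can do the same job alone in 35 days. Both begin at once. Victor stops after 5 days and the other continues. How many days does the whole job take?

In the first 5 days the combined rate is 1/10, so 1/2 of the job is done, leaving 1/2.
After Victor leaves the rate is 1/35 per day; the remaining 1/2 takes 35/2 days.
Total = 5 + 35/2 = 45/2 days.

45/2 days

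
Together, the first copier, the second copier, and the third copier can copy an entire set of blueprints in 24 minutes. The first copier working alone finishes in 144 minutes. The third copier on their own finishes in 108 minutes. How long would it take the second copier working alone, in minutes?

432/11 minutes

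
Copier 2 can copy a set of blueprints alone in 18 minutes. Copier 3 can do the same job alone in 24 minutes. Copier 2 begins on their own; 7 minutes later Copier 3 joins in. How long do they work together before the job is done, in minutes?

44/7 minutes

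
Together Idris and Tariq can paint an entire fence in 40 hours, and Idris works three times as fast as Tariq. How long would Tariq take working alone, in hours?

160 hours

Let Tariq's rate be r; then Idris's rate is 3r, so together (3 + 1)r = 4r = 1/40.
Thus r = 1/160 per hour.
Tariq alone: 160 hours; Idris alone: 160/3 hours.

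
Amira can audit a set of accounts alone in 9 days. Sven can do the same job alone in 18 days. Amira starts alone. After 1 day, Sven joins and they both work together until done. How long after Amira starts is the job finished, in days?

In the first 1 day Amira alone does 1/9 of the job, leaving 8/9.
Once everyone is working, combined rate: 1/9 + 1/18 = (2 + 1)/18 = 3/18 = 1/6 per day.
Remaining 8/9 at 1/6 per day takes 16/3 days.
Total from the start = 1 + 16/3 = 19/3 days.

19/3 days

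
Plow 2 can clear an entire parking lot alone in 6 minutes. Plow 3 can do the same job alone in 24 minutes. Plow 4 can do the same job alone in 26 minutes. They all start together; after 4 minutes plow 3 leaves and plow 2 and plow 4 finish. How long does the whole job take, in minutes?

In the first 4 minutes the combined rate is 77/312, so 77/78 of the job is done, leaving 1/78.
After plow 3 leaves the rate is 8/39 per minute; the remaining 1/78 takes 1/16 minutes.
Total = 4 + 1/16 = 65/16 minutes.

65/16 minutes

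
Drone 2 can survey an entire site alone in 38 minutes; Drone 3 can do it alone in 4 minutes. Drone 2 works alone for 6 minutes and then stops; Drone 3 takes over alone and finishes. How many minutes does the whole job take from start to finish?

178/19 minutes

In 6 minutes Drone 2 does 6/38 = 3/19 of the job, leaving 16/19.
Drone 3 works at 1/4 per minute, so finishing takes 16/19 ÷ 1/4 = 64/19 minutes.
Total time = 6 + 64/19 = 178/19 minutes.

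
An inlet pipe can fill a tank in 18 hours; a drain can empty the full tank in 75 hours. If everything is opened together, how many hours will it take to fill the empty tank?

450/19 hours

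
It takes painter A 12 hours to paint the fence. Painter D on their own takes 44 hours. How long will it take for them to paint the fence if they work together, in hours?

66/7 hours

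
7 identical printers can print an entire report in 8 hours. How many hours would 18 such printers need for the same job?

28/9 hours

Total work is 7·8 = 56 printer-hours.
With 18 printers: 56/18 = 28/9 hours.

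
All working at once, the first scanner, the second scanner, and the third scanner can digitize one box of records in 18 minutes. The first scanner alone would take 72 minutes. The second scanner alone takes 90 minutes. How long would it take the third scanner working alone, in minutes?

360/11 minutes

Combined rate is 1/18 per minute.
Known contribution: 1/72 + 1/90 = (5 + 4)/360 = 9/360 = 1/40 per minute.
So the third scanner's rate is 1/18 − 1/40 = 11/360, meaning 360/11 minutes alone.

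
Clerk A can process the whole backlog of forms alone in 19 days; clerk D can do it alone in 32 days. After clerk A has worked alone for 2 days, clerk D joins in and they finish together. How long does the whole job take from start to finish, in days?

38/3 days

In 2 days clerk A does 2/19 of the job, leaving 17/19.
Clerk A and clerk D together work at 51/608 per day, so finishing takes 17/19 ÷ 51/608 = 32/3 days.
Total time = 2 + 32/3 = 38/3 days.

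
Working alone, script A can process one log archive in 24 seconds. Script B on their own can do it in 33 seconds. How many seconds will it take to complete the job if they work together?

264/19 seconds

Combined rate: 1/24 + 1/33 = (11 + 8)/264 = 19/264 per second.
Time = 1 ÷ (19/264) = 264/19 seconds.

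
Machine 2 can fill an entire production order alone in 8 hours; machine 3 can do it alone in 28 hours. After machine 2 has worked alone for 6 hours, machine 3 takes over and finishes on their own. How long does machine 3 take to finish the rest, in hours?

7 hours

In 6 hours machine 2 does 6/8 = 3/4 of the job, leaving 1/4.
Machine 3 works at 1/28 per hour, so finishing takes 1/4 ÷ 1/28 = 7 hours.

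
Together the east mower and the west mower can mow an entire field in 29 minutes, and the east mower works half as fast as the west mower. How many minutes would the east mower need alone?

Let the west mower's rate be r; then the east mower's rate is (1/2)r, so together (1/2 + 1)r = (3/2)r = 1/29.
Thus r = 2/87 per minute.
The west mower alone: 87/2 minutes; the east mower alone: 87 minutes.

87 minutes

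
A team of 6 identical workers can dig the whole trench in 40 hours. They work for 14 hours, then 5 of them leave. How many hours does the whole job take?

170 hours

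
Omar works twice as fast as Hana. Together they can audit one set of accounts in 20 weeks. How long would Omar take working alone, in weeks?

30 weeks

Let Hana's rate be r; then Omar's rate is 2r, so together (2 + 1)r = 3r = 1/20.
Thus r = 1/60 per week.
Hana alone: 60 weeks; Omar alone: 30 weeks.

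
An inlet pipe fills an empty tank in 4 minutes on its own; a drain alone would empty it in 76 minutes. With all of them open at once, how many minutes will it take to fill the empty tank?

38/9 minutes

Net rate = 1/4 − 1/76 = (19 − 1)/76 = 18/76 = 9/38 per minute.
Filling time = 1 ÷ (9/38) = 38/9 minutes.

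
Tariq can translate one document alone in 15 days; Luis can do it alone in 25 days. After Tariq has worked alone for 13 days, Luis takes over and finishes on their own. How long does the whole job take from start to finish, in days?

49/3 days

In 13 days Tariq does 13/15 of the job, leaving 2/15.
Luis works at 1/25 per day, so finishing takes 2/15 ÷ 1/25 = 10/3 days.
Total time = 13 + 10/3 = 49/3 days.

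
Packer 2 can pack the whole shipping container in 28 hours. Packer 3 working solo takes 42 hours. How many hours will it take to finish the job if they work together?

Combined rate: 1/28 + 1/42 = (3 + 2)/84 = 5/84 per hour.
Time = 1 ÷ (5/84) = 84/5 hours.

84/5 hours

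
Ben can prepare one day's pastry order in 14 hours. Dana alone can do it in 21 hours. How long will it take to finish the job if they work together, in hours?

With two workers the combined time is the product over the sum: 14·21/(14+21) = 294/35 = 42/5 hours.

42/5 hours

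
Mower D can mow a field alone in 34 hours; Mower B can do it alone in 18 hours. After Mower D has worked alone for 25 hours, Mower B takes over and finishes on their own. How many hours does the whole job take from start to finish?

506/17 hours

In 25 hours Mower D does 25/34 of the job, leaving 9/34.
Mower B works at 1/18 per hour, so finishing takes 9/34 ÷ 1/18 = 81/17 hours.
Total time = 25 + 81/17 = 506/17 hours.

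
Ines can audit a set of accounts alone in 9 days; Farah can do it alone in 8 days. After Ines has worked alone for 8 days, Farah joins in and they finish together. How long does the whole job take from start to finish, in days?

In 8 days Ines does 8/9 of the job, leaving 1/9.
Ines and Farah together work at 17/72 per day, so finishing takes 1/9 ÷ 17/72 = 8/17 days.
Total time = 8 + 8/17 = 144/17 days.

144/17 days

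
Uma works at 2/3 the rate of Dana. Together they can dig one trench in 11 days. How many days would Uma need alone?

55/2 days

Let Dana's rate be r; then Uma's rate is (2/3)r, so together (2/3 + 1)r = (5/3)r = 1/11.
Thus r = 3/55 per day.
Dana alone: 55/3 days; Uma alone: 55/2 days.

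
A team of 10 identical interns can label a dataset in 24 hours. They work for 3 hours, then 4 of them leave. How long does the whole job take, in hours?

38 hours

One intern does 1/240 of the job per hour.
After 3 hours with 10 interns, 1/8 is done (7/8 left).
With 6 interns the rate is 6/240 = 1/40, so the rest takes 7/8 ÷ 1/40 = 35 hours.
Total = 3 + 35 = 38 hours.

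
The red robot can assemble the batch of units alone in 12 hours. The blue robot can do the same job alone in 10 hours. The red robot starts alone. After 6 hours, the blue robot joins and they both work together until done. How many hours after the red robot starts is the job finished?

96/11 hours

In the first 6 hours the red robot alone does 6/12 = 1/2 of the job, leaving 1/2.
Once everyone is working, combined rate: 1/12 + 1/10 = (5 + 6)/60 = 11/60 per hour.
Remaining 1/2 at 11/60 per hour takes 30/11 hours.
Total from the start = 6 + 30/11 = 96/11 hours.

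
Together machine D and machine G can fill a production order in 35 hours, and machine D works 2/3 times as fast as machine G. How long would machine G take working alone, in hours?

Let machine G's rate be r; then machine D's rate is (2/3)r, so together (2/3 + 1)r = (5/3)r = 1/35.
Thus r = 3/175 per hour.
Machine G alone: 175/3 hours; machine D alone: 175/2 hours.

175/3 hours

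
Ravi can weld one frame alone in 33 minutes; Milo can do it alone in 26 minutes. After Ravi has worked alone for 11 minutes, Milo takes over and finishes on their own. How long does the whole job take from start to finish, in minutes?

85/3 minutes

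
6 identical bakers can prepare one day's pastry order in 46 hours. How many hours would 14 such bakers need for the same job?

138/7 hours

Total work is 6·46 = 276 baker-hours.
With 14 bakers: 276/14 = 138/7 hours.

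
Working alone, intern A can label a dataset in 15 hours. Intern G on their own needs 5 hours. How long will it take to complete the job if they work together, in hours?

With two workers the combined time is the product over the sum: 15·5/(15+5) = 75/20 = 15/4 hours.

15/4 hours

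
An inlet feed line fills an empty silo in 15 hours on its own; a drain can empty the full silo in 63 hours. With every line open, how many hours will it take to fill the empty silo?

Net rate = 1/15 − 1/63 = (21 − 5)/315 = 16/315 per hour.
Filling time = 1 ÷ (16/315) = 315/16 hours.

315/16 hours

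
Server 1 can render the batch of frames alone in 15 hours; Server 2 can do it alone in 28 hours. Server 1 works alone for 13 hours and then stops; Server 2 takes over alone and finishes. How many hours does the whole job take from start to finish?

251/15 hours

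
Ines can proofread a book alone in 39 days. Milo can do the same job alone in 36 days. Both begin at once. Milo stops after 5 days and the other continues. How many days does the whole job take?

403/12 days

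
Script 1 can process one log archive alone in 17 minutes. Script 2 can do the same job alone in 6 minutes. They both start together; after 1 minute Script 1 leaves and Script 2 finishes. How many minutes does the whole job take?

96/17 minutes

In the first 1 minute the combined rate is 23/102, so 23/102 of the job is done, leaving 79/102.
After Script 1 leaves the rate is 1/6 per minute; the remaining 79/102 takes 79/17 minutes.
Total = 1 + 79/17 = 96/17 minutes.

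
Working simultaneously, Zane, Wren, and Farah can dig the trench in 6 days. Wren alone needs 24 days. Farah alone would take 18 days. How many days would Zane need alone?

Combined rate is 1/6 per day.
Known contribution: 1/24 + 1/18 = (3 + 4)/72 = 7/72 per day.
So Zane's rate is 1/6 − 7/72 = 5/72, meaning 72/5 days alone.

72/5 days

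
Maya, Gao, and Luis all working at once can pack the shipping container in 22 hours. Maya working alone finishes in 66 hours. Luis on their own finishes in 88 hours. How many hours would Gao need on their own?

264/5 hours

Combined rate is 1/22 per hour.
Known contribution: 1/66 + 1/88 = (4 + 3)/264 = 7/264 per hour.
So Gao's rate is 1/22 − 7/264 = 5/264, meaning 264/5 hours alone.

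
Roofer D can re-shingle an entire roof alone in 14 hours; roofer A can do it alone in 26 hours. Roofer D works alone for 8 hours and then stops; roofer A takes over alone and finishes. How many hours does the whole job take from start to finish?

In 8 hours roofer D does 8/14 = 4/7 of the job, leaving 3/7.
Roofer A works at 1/26 per hour, so finishing takes 3/7 ÷ 1/26 = 78/7 hours.
Total time = 8 + 78/7 = 134/7 hours.

134/7 hours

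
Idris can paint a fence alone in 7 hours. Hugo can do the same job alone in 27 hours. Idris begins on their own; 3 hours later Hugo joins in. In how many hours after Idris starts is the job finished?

In the first 3 hours Idris alone does 3/7 of the job, leaving 4/7.
Once everyone is working, combined rate: 1/7 + 1/27 = (27 + 7)/189 = 34/189 per hour.
Remaining 4/7 at 34/189 per hour takes 54/17 hours.
Total from the start = 3 + 54/17 = 105/17 hours.

105/17 hours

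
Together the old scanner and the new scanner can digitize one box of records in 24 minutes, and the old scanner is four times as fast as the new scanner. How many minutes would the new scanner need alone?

Let the new scanner's rate be r; then the old scanner's rate is 4r, so together (4 + 1)r = 5r = 1/24.
Thus r = 1/120 per minute.
The new scanner alone: 120 minutes; the old scanner alone: 30 minutes.

120 minutes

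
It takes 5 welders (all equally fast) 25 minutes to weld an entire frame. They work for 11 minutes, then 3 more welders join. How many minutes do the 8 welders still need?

One welder does 1/125 of the job per minute.
After 11 minutes with 5 welders, 11/25 is done (14/25 left).
With 8 welders the rate is 8/125, so the rest takes 14/25 ÷ 8/125 = 35/4 minutes.

35/4 minutes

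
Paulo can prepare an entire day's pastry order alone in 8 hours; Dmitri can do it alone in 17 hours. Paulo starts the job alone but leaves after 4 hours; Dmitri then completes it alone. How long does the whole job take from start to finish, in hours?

In 4 hours Paulo does 4/8 = 1/2 of the job, leaving 1/2.
Dmitri works at 1/17 per hour, so finishing takes 1/2 ÷ 1/17 = 17/2 hours.
Total time = 4 + 17/2 = 25/2 hours.

25/2 hours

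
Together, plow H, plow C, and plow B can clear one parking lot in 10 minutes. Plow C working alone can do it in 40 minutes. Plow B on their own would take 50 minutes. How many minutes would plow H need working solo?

200/11 minutes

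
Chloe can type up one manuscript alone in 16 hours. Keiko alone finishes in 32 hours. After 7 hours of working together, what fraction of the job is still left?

Combined rate: 1/16 + 1/32 = (2 + 1)/32 = 3/32 per hour.
In 7 hours they complete 7·3/32 = 21/32 of the job.
So 11/32 remains.

11/32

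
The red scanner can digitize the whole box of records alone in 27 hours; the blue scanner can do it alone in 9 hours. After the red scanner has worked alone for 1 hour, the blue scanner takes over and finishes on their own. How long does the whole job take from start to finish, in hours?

29/3 hours

In 1 hour the red scanner does 1/27 of the job, leaving 26/27.
The blue scanner works at 1/9 per hour, so finishing takes 26/27 ÷ 1/9 = 26/3 hours.
Total time = 1 + 26/3 = 29/3 hours.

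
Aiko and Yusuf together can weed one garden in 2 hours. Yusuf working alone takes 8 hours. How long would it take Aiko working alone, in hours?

Combined rate is 1/2 per hour.
Known contribution: 1/8 per hour.
So Aiko's rate is 1/2 − 1/8 = 3/8, meaning 8/3 hours alone.

8/3 hours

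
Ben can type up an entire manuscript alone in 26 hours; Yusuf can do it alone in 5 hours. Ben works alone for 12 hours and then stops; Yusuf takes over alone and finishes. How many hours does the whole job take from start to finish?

191/13 hours

In 12 hours Ben does 12/26 = 6/13 of the job, leaving 7/13.
Yusuf works at 1/5 per hour, so finishing takes 7/13 ÷ 1/5 = 35/13 hours.
Total time = 12 + 35/13 = 191/13 hours.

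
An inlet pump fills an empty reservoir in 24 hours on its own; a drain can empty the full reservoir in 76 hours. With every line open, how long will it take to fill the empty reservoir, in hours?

456/13 hours

Net rate = 1/24 − 1/76 = (19 − 6)/456 = 13/456 per hour.
Filling time = 1 ÷ (13/456) = 456/13 hours.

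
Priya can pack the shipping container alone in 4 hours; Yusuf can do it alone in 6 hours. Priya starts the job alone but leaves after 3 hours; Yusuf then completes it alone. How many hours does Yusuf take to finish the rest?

In 3 hours Priya does 3/4 of the job, leaving 1/4.
Yusuf works at 1/6 per hour, so finishing takes 1/4 ÷ 1/6 = 3/2 hours.

3/2 hours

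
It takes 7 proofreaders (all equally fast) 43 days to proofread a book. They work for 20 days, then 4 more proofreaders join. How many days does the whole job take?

381/11 days

One proofreader does 1/301 of the job per day.
After 20 days with 7 proofreaders, 20/43 is done (23/43 left).
With 11 proofreaders the rate is 11/301, so the rest takes 23/43 ÷ 11/301 = 161/11 days.
Total = 20 + 161/11 = 381/11 days.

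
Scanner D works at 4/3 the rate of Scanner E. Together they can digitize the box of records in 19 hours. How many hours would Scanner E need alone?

133/3 hours

Let Scanner E's rate be r; then Scanner D's rate is (4/3)r, so together (4/3 + 1)r = (7/3)r = 1/19.
Thus r = 3/133 per hour.
Scanner E alone: 133/3 hours; Scanner D alone: 133/4 hours.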